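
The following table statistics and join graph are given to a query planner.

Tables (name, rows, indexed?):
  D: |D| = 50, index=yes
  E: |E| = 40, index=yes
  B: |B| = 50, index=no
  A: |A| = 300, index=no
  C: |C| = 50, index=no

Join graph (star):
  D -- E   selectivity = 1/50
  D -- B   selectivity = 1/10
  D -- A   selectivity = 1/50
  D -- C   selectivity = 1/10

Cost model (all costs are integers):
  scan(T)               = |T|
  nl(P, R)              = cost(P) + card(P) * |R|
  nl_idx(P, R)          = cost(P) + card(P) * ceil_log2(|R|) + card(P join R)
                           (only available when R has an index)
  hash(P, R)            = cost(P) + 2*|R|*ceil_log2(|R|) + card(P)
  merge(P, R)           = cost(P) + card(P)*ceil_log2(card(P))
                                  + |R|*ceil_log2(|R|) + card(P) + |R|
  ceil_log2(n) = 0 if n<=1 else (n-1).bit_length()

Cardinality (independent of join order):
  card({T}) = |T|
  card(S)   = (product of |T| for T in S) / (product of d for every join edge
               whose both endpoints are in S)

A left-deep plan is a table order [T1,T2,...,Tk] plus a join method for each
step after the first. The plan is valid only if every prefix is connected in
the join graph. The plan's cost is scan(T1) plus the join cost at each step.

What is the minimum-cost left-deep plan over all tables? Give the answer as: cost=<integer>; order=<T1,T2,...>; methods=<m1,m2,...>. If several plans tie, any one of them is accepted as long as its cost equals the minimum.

cost=4620; order=A,D,E,B,C; methods=hash,hash,hash,hash

Selinger DP (subsets sized 1..n):
  {D}: scan cost=50, card=50
  {E}: scan cost=40, card=40
  {B}: scan cost=50, card=50
  {A}: scan cost=300, card=300
  {C}: scan cost=50, card=50
  {DE}: card=40; try (D,nl_idx)→320, (E,nl_idx)→390, (E,hash)→580, (D,merge)→670, (E,merge)→680, (D,hash)→680 …(+2); best=320 via (D,nl_idx)
  {BD}: card=250; try (D,nl_idx)→600, (D,hash)→700, (B,hash)→700, (D,merge)→750, (B,merge)→750, (D,nl)→2550 …(+1); best=600 via (D,nl_idx)
  {AD}: card=300; try (D,hash)→1200, (D,nl_idx)→2400, (A,merge)→3400, (D,merge)→3650, (A,hash)→5500, (A,nl)→15050 …(+1); best=1200 via (D,hash)
  {CD}: card=250; try (D,nl_idx)→600, (D,hash)→700, (C,hash)→700, (D,merge)→750, (C,merge)→750, (D,nl)→2550 …(+1); best=600 via (D,nl_idx)
  {BDE}: card=200; try (B,merge)→950, (B,hash)→960, (E,hash)→1330, (E,nl_idx)→2300, (B,nl)→2320, (E,merge)→3130 …(+1); best=950 via (B,merge)
  {ADE}: card=240; try (E,hash)→1980, (E,nl_idx)→3240, (A,merge)→3600, (E,merge)→4480, (A,hash)→5760, (A,nl)→12320 …(+1); best=1980 via (E,hash)
  {CDE}: card=200; try (C,merge)→950, (C,hash)→960, (E,hash)→1330, (E,nl_idx)→2300, (C,nl)→2320, (E,merge)→3130 …(+1); best=950 via (C,merge)
  {ABD}: card=1500; try (B,hash)→2100, (B,merge)→4550, (A,merge)→5850, (A,hash)→6250, (B,nl)→16200, (A,nl)→75600; best=2100 via (B,hash)
  {BCD}: card=1250; try (C,hash)→1450, (B,hash)→1450, (C,merge)→3200, (B,merge)→3200, (C,nl)→13100, (B,nl)→13100; best=1450 via (C,hash)
  {ACD}: card=1500; try (C,hash)→2100, (C,merge)→4550, (A,merge)→5850, (A,hash)→6250, (C,nl)→16200, (A,nl)→75600; best=2100 via (C,hash)
  {ABDE}: card=1200; try (B,hash)→2820, (E,hash)→4080, (B,merge)→4490, (A,merge)→5750, (A,hash)→6550, (E,nl_idx)→12300 …(+4); best=2820 via (B,hash)
  {BCDE}: card=1000; try (C,hash)→1750, (B,hash)→1750, (C,merge)→3100, (B,merge)→3100, (E,hash)→3180, (E,nl_idx)→9950 …(+4); best=1750 via (C,hash)
  {ACDE}: card=1200; try (C,hash)→2820, (E,hash)→4080, (C,merge)→4490, (A,merge)→5750, (A,hash)→6550, (E,nl_idx)→12300 …(+4); best=2820 via (C,hash)
  {ABCD}: card=7500; try (C,hash)→4200, (B,hash)→4200, (A,hash)→8100, (A,merge)→19450, (C,merge)→20450, (B,merge)→20450 …(+3); best=4200 via (C,hash)
  {ABCDE}: card=6000; try (C,hash)→4620, (B,hash)→4620, (A,hash)→8150, (E,hash)→12180, (A,merge)→15750, (C,merge)→17570 …(+7); best=4620 via (C,hash)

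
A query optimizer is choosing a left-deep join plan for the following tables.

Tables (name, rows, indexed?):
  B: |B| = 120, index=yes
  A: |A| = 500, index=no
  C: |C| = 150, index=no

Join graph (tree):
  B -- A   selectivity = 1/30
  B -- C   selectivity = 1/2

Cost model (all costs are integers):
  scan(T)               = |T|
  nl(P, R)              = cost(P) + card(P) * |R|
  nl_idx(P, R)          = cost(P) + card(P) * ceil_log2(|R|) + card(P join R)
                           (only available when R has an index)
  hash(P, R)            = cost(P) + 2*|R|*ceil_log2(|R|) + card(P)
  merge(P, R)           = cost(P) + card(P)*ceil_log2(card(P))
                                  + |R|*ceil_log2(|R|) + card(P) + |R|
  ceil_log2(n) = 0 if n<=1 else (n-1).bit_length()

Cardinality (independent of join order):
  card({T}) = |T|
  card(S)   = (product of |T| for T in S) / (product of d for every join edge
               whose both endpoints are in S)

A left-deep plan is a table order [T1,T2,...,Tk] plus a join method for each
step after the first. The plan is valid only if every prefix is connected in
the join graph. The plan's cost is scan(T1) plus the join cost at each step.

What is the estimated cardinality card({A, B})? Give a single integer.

2000

Tables in S: A(500), B(120)
Edges inside S: B-A(d=30)
numerator = 500 * 120 = 60000
denominator = 30 = 30
card(S) = 60000 / 30 = 2000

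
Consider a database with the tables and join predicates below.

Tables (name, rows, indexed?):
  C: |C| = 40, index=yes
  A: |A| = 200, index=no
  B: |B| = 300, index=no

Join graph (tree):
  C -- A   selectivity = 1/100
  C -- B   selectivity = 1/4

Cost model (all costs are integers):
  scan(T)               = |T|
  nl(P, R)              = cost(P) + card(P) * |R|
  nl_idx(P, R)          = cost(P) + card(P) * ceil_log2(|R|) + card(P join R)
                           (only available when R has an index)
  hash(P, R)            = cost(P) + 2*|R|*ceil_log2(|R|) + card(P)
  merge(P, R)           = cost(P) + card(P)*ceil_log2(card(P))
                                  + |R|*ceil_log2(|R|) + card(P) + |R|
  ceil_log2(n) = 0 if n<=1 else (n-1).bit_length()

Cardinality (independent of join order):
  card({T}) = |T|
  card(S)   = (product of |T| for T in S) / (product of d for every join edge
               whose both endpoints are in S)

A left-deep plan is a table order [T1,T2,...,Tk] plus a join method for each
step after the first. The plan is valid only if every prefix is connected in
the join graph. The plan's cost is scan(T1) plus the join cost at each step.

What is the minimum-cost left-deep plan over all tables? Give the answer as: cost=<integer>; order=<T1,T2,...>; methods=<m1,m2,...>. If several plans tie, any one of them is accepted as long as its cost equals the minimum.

cost=4520; order=A,C,B; methods=hash,merge

Selinger DP (subsets sized 1..n):
  {C}: scan cost=40, card=40
  {A}: scan cost=200, card=200
  {B}: scan cost=300, card=300
  {AC}: card=80; try (C,hash)→880, (C,nl_idx)→1480, (A,merge)→2120, (C,merge)→2280, (A,hash)→3280, (A,nl)→8040 …(+1); best=880 via (C,hash)
  {BC}: card=3000; try (C,hash)→1080, (B,merge)→3320, (C,merge)→3580, (C,nl_idx)→5100, (B,hash)→5480, (B,nl)→12040 …(+1); best=1080 via (C,hash)
  {ABC}: card=6000; try (B,merge)→4520, (B,hash)→6360, (A,hash)→7280, (B,nl)→24880, (A,merge)→41880, (A,nl)→601080; best=4520 via (B,merge)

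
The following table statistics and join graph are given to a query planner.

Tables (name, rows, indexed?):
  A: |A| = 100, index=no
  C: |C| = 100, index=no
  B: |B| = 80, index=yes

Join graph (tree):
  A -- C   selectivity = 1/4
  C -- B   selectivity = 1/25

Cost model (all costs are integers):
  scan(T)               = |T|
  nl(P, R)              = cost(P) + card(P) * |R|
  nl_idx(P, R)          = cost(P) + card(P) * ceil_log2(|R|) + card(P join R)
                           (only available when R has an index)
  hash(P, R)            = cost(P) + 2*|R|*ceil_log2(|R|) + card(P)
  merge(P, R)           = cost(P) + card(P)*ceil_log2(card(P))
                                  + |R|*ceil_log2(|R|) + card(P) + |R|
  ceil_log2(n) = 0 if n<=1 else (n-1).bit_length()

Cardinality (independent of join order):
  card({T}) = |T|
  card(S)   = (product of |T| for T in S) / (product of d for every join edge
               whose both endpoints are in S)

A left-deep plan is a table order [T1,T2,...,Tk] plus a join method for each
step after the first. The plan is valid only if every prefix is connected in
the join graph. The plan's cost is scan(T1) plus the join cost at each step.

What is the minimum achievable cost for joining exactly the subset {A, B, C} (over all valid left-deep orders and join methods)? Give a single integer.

Selinger DP over subsets of {A,B,C}:
  {A}: scan cost=100, card=100
  {C}: scan cost=100, card=100
  {B}: scan cost=80, card=80
  {AC}: card=2500; try (C,hash)→1600, (A,hash)→1600, (C,merge)→1700, (A,merge)→1700, (C,nl)→10100, (A,nl)→10100; best=1600 via (C,hash)
  {BC}: card=320; try (B,nl_idx)→1120, (B,hash)→1320, (C,merge)→1520, (B,merge)→1540, (C,hash)→1560, (C,nl)→8080 …(+1); best=1120 via (B,nl_idx)
  {ABC}: card=8000; try (A,hash)→2840, (A,merge)→5120, (B,hash)→5220, (B,nl_idx)→27100, (A,nl)→33120, (B,merge)→34740 …(+1); best=2840 via (A,hash)

2840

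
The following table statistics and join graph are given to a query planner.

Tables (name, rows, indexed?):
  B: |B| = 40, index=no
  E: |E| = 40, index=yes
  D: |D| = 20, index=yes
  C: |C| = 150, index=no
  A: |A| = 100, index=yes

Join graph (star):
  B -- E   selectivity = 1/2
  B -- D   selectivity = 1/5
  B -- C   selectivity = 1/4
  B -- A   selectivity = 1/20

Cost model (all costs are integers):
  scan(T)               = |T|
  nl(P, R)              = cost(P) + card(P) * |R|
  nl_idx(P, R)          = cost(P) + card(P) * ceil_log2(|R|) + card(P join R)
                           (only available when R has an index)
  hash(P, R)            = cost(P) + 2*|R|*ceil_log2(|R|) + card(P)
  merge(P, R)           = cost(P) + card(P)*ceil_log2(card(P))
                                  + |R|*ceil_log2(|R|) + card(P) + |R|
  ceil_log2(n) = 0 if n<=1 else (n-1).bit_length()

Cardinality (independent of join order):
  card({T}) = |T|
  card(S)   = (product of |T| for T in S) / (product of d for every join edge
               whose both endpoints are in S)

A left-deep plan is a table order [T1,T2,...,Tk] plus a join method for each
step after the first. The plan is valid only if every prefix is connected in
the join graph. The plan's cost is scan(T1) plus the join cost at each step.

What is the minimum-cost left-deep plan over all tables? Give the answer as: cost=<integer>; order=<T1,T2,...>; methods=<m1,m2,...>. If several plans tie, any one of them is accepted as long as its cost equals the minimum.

Selinger DP (subsets sized 1..n):
  {B}: scan cost=40, card=40
  {E}: scan cost=40, card=40
  {D}: scan cost=20, card=20
  {C}: scan cost=150, card=150
  {A}: scan cost=100, card=100
  {BE}: card=800; try (E,hash)→560, (B,hash)→560, (E,merge)→600, (B,merge)→600, (E,nl_idx)→1080, (E,nl)→1640 …(+1); best=560 via (E,hash)
  {BD}: card=160; try (D,hash)→280, (D,nl_idx)→400, (B,merge)→420, (D,merge)→440, (B,hash)→520, (B,nl)→820 …(+1); best=280 via (D,hash)
  {BC}: card=1500; try (B,hash)→780, (C,merge)→1670, (B,merge)→1780, (C,hash)→2480, (C,nl)→6040, (B,nl)→6150; best=780 via (B,hash)
  {AB}: card=200; try (A,nl_idx)→520, (B,hash)→680, (A,merge)→1120, (B,merge)→1180, (A,hash)→1480, (A,nl)→4040 …(+1); best=520 via (A,nl_idx)
  {BDE}: card=3200; try (E,hash)→920, (D,hash)→1560, (E,merge)→2000, (E,nl_idx)→4440, (E,nl)→6680, (D,nl_idx)→7760 …(+2); best=920 via (E,hash)
  {BCE}: card=30000; try (E,hash)→2760, (C,hash)→3760, (C,merge)→10710, (E,merge)→19060, (E,nl_idx)→39780, (E,nl)→60780 …(+1); best=2760 via (E,hash)
  {ABE}: card=4000; try (E,hash)→1200, (E,merge)→2600, (A,hash)→2760, (E,nl_idx)→5720, (E,nl)→8520, (A,merge)→10160 …(+2); best=1200 via (E,hash)
  {BCD}: card=6000; try (D,hash)→2480, (C,hash)→2840, (C,merge)→3070, (D,nl_idx)→14280, (D,merge)→18900, (C,nl)→24280 …(+1); best=2480 via (D,hash)
  {ABD}: card=800; try (D,hash)→920, (A,hash)→1840, (A,nl_idx)→2200, (D,nl_idx)→2320, (D,merge)→2440, (A,merge)→2520 …(+2); best=920 via (D,hash)
  {ABC}: card=7500; try (C,hash)→3120, (C,merge)→3670, (A,hash)→3680, (A,nl_idx)→18780, (A,merge)→19580, (C,nl)→30520 …(+1); best=3120 via (C,hash)
  {BCDE}: card=120000; try (C,hash)→6520, (E,hash)→8960, (D,hash)→32960, (C,merge)→43870, (E,merge)→86760, (E,nl_idx)→158480 …(+5); best=6520 via (C,hash)
  {ABDE}: card=16000; try (E,hash)→2200, (D,hash)→5400, (A,hash)→5520, (E,merge)→10000, (E,nl_idx)→21720, (E,nl)→32920 …(+6); best=2200 via (E,hash)
  {ABCE}: card=150000; try (C,hash)→7600, (E,hash)→11100, (A,hash)→34160, (C,merge)→54550, (E,merge)→108400, (E,nl_idx)→198120 …(+5); best=7600 via (C,hash)
  {ABCD}: card=30000; try (C,hash)→4120, (A,hash)→9880, (D,hash)→10820, (C,merge)→11070, (D,nl_idx)→70620, (A,nl_idx)→74480 …(+5); best=4120 via (C,hash)
  {ABCDE}: card=600000; try (C,hash)→20600, (E,hash)→34600, (A,hash)→127920, (D,hash)→157800, (C,merge)→243550, (E,merge)→484400 …(+9); best=20600 via (C,hash)

cost=20600; order=B,A,D,E,C; methods=nl_idx,hash,hash,hash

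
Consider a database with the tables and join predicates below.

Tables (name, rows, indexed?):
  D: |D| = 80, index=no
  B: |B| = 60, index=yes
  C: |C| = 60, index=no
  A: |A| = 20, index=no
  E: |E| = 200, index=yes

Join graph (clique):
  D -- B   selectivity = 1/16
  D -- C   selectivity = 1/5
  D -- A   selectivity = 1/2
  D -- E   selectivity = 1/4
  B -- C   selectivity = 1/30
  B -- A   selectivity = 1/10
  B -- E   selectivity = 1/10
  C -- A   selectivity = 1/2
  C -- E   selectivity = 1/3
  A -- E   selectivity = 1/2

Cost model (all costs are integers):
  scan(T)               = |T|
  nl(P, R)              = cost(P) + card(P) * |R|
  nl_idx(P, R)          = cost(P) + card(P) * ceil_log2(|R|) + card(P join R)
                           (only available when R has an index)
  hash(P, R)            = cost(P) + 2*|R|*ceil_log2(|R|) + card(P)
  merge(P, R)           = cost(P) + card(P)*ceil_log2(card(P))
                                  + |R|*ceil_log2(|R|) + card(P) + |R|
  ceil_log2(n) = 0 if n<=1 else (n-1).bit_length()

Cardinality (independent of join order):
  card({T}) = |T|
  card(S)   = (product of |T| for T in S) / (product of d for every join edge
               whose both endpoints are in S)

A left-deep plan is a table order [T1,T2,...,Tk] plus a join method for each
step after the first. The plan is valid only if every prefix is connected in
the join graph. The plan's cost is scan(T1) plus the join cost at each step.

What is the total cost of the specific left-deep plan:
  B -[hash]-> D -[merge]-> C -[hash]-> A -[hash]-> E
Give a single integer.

step 1: scan B: cost=60, card=60
step 2: join D via hash
    card(P join D) = 60*80/(16) = 300
    cost = 60 + 2*80*7 + 60 = 1240
step 3: join C via merge
    card(P join C) = 300*60/(5*30) = 120
    cost = 1240 + 300*9 + 60*6 + 300 + 60 = 4660
step 4: join A via hash
    card(P join A) = 120*20/(2*10*2) = 60
    cost = 4660 + 2*20*5 + 120 = 4980
step 5: join E via hash
    card(P join E) = 60*200/(4*10*3*2) = 50
    cost = 4980 + 2*200*8 + 60 = 8240

8240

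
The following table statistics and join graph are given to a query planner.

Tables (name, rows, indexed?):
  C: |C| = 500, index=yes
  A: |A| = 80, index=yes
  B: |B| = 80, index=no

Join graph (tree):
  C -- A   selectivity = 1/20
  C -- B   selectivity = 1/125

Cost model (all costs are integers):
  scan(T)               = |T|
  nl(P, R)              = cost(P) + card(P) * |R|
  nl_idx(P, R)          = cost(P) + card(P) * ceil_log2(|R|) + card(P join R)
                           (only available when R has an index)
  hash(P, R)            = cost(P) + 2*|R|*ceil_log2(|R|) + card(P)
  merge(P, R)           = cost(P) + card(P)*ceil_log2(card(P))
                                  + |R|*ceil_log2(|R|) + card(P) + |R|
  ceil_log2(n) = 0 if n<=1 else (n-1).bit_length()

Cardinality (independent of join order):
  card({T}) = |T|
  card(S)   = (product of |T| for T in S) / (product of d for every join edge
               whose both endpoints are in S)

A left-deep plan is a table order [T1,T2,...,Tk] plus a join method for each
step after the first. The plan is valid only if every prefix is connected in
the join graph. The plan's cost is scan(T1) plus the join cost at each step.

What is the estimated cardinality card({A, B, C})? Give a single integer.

Tables in S: A(80), B(80), C(500)
Edges inside S: C-A(d=20), C-B(d=125)
numerator = 80 * 80 * 500 = 3200000
denominator = 20 * 125 = 2500
card(S) = 3200000 / 2500 = 1280

1280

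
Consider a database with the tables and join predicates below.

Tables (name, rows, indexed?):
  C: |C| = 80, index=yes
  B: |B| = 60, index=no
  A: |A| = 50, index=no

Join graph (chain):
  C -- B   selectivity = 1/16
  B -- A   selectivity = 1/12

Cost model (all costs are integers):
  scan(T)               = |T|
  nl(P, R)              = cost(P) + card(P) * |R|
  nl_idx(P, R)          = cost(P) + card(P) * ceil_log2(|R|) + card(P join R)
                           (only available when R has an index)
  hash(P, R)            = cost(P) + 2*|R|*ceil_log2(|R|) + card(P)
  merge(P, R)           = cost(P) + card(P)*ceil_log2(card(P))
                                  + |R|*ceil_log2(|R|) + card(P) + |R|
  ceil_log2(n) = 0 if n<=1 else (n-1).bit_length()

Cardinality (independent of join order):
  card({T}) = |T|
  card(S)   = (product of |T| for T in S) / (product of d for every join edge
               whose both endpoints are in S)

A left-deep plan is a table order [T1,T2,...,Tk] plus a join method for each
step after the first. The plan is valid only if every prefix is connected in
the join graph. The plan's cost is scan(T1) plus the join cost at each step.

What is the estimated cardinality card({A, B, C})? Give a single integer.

Tables in S: A(50), B(60), C(80)
Edges inside S: C-B(d=16), B-A(d=12)
numerator = 50 * 60 * 80 = 240000
denominator = 16 * 12 = 192
card(S) = 240000 / 192 = 1250

1250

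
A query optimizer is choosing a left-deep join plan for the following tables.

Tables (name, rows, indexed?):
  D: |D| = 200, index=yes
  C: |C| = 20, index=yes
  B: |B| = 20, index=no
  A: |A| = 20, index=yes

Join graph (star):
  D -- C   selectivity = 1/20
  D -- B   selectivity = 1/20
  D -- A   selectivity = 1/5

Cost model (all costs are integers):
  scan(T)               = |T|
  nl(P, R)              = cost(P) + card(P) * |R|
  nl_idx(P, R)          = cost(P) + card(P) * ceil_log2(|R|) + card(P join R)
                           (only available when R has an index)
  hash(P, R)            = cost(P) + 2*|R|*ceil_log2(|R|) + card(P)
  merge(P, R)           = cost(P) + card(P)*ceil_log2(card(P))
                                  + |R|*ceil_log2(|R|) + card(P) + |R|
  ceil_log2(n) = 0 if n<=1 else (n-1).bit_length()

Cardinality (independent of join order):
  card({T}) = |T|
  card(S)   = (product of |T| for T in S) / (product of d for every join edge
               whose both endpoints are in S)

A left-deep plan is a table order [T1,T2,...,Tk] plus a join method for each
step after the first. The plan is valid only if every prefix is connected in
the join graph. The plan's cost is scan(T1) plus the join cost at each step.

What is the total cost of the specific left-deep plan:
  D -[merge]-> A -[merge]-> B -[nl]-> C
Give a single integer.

step 1: scan D: cost=200, card=200
step 2: join A via merge
    card(P join A) = 200*20/(5) = 800
    cost = 200 + 200*8 + 20*5 + 200 + 20 = 2120
step 3: join B via merge
    card(P join B) = 800*20/(20) = 800
    cost = 2120 + 800*10 + 20*5 + 800 + 20 = 11040
step 4: join C via nl
    card(P join C) = 800*20/(20) = 800
    cost = 11040 + 800*20 = 27040

27040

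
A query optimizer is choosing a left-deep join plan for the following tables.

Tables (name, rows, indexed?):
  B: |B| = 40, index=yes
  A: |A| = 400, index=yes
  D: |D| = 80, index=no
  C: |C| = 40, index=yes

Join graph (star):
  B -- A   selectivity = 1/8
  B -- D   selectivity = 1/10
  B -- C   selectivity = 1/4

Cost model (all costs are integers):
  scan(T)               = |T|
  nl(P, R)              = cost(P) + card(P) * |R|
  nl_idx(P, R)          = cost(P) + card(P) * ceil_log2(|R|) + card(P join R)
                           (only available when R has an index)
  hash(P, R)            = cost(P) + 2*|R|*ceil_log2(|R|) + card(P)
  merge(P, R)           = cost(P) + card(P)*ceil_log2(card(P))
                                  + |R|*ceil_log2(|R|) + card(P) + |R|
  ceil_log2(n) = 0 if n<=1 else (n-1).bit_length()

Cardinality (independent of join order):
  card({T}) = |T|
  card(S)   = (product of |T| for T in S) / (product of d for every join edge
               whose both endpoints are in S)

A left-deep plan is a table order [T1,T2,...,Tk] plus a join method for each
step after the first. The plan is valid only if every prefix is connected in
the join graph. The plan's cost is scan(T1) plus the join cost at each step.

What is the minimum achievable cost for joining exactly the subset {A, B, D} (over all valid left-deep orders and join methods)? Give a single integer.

4400

Selinger DP over subsets of {A,B,D}:
  {B}: scan cost=40, card=40
  {A}: scan cost=400, card=400
  {D}: scan cost=80, card=80
  {AB}: card=2000; try (B,hash)→1280, (A,nl_idx)→2400, (A,merge)→4320, (B,merge)→4680, (B,nl_idx)→4800, (A,hash)→7280 …(+2); best=1280 via (B,hash)
  {BD}: card=320; try (B,hash)→640, (B,nl_idx)→880, (D,merge)→960, (B,merge)→1000, (D,hash)→1200, (D,nl)→3240 …(+1); best=640 via (B,hash)
  {ABD}: card=16000; try (D,hash)→4400, (A,merge)→7840, (A,hash)→8160, (A,nl_idx)→19520, (D,merge)→25920, (A,nl)→128640 …(+1); best=4400 via (D,hash)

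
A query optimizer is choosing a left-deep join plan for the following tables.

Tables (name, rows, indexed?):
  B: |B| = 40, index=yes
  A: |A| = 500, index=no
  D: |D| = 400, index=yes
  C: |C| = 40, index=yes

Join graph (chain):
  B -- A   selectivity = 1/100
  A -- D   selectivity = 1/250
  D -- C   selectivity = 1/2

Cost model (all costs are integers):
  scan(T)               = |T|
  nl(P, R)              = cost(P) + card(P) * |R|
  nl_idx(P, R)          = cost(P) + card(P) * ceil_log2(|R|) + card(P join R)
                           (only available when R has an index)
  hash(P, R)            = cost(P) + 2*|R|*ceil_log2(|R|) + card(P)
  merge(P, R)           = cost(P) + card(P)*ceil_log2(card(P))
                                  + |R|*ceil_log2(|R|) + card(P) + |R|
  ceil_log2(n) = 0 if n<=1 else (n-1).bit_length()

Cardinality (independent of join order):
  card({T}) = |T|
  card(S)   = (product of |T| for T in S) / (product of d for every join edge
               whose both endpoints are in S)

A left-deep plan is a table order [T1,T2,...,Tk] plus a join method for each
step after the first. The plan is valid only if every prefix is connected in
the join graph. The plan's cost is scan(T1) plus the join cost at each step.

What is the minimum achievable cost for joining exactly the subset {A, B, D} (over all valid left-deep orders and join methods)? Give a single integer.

Selinger DP over subsets of {A,B,D}:
  {B}: scan cost=40, card=40
  {A}: scan cost=500, card=500
  {D}: scan cost=400, card=400
  {AB}: card=200; try (B,hash)→1480, (B,nl_idx)→3700, (A,merge)→5320, (B,merge)→5780, (A,hash)→9080, (A,nl)→20040 …(+1); best=1480 via (B,hash)
  {AD}: card=800; try (D,nl_idx)→5800, (D,hash)→8200, (A,merge)→9400, (D,merge)→9500, (A,hash)→9800, (A,nl)→200400 …(+1); best=5800 via (D,nl_idx)
  {ABD}: card=320; try (D,nl_idx)→3600, (B,hash)→7080, (D,merge)→7280, (D,hash)→8880, (B,nl_idx)→10920, (B,merge)→14880 …(+2); best=3600 via (D,nl_idx)

3600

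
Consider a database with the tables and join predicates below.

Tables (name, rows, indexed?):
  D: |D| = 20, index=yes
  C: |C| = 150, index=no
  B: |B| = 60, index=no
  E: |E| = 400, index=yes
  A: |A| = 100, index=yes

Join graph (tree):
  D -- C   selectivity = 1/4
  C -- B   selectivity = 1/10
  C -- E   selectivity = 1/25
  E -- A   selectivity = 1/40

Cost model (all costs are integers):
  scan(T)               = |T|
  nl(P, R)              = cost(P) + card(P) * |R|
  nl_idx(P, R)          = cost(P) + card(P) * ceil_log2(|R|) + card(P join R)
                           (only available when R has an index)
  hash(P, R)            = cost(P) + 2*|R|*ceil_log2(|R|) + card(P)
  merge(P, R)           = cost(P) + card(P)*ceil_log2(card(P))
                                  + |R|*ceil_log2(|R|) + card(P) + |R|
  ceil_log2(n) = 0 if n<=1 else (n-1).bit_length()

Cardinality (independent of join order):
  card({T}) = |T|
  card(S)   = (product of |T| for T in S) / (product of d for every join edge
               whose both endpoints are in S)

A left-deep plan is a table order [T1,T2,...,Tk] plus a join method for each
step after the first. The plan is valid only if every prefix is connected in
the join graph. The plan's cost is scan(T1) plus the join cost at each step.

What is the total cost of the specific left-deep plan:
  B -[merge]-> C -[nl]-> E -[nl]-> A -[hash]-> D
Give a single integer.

1838030

step 1: scan B: cost=60, card=60
step 2: join C via merge
    card(P join C) = 60*150/(10) = 900
    cost = 60 + 60*6 + 150*8 + 60 + 150 = 1830
step 3: join E via nl
    card(P join E) = 900*400/(25) = 14400
    cost = 1830 + 900*400 = 361830
step 4: join A via nl
    card(P join A) = 14400*100/(40) = 36000
    cost = 361830 + 14400*100 = 1801830
step 5: join D via hash
    card(P join D) = 36000*20/(4) = 180000
    cost = 1801830 + 2*20*5 + 36000 = 1838030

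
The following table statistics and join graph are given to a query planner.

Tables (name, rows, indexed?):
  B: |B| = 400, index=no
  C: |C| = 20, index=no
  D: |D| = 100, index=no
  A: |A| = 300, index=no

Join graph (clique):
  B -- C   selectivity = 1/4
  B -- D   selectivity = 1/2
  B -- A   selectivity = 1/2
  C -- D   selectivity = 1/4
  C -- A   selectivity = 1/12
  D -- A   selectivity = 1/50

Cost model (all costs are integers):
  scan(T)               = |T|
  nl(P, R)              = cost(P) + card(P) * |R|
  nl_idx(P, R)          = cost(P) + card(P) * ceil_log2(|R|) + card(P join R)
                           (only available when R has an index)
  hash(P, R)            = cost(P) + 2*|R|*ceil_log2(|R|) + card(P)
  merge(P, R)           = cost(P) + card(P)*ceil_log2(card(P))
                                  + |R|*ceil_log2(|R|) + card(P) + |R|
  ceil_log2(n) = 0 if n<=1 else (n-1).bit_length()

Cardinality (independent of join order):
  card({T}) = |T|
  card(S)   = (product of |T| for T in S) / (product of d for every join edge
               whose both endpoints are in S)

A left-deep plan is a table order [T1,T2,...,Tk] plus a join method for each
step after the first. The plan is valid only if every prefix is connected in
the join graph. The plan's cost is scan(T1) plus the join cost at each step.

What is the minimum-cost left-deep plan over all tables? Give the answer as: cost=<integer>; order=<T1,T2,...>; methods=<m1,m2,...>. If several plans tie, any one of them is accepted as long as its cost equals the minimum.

cost=8950; order=A,C,D,B; methods=hash,hash,merge

Selinger DP (subsets sized 1..n):
  {B}: scan cost=400, card=400
  {C}: scan cost=20, card=20
  {D}: scan cost=100, card=100
  {A}: scan cost=300, card=300
  {BC}: card=2000; try (C,hash)→1000, (B,merge)→4140, (C,merge)→4520, (B,hash)→7240, (B,nl)→8020, (C,nl)→8400; best=1000 via (C,hash)
  {BD}: card=20000; try (D,hash)→2200, (B,merge)→4900, (D,merge)→5200, (B,hash)→7400, (B,nl)→40100, (D,nl)→40400; best=2200 via (D,hash)
  {AB}: card=60000; try (A,hash)→6200, (B,merge)→7300, (A,merge)→7400, (B,hash)→7800, (B,nl)→120300, (A,nl)→120400; best=6200 via (A,hash)
  {CD}: card=500; try (C,hash)→400, (D,merge)→940, (C,merge)→1020, (D,hash)→1440, (D,nl)→2020, (C,nl)→2100; best=400 via (C,hash)
  {AC}: card=500; try (C,hash)→800, (A,merge)→3140, (C,merge)→3420, (A,hash)→5440, (A,nl)→6020, (C,nl)→6300; best=800 via (C,hash)
  {AD}: card=600; try (D,hash)→2000, (A,merge)→3900, (D,merge)→4100, (A,hash)→5600, (A,nl)→30100, (D,nl)→30300; best=2000 via (D,hash)
  {BCD}: card=25000; try (D,hash)→4400, (B,hash)→8100, (B,merge)→9400, (C,hash)→22400, (D,merge)→25800, (B,nl)→200400 …(+3); best=4400 via (D,hash)
  {ABC}: card=25000; try (A,hash)→8400, (B,hash)→8500, (B,merge)→9800, (A,merge)→28000, (C,hash)→66400, (B,nl)→200800 …(+3); best=8400 via (A,hash)
  {ABD}: card=60000; try (B,hash)→9800, (B,merge)→12600, (A,hash)→27600, (D,hash)→67600, (B,nl)→242000, (A,merge)→325200 …(+3); best=9800 via (B,hash)
  {ACD}: card=250; try (D,hash)→2700, (C,hash)→2800, (A,hash)→6300, (D,merge)→6600, (A,merge)→8400, (C,merge)→8720 …(+3); best=2700 via (D,hash)
  {ABCD}: card=6250; try (B,merge)→8950, (B,hash)→10150, (D,hash)→34800, (A,hash)→34800, (C,hash)→70000, (B,nl)→102700 …(+6); best=8950 via (B,merge)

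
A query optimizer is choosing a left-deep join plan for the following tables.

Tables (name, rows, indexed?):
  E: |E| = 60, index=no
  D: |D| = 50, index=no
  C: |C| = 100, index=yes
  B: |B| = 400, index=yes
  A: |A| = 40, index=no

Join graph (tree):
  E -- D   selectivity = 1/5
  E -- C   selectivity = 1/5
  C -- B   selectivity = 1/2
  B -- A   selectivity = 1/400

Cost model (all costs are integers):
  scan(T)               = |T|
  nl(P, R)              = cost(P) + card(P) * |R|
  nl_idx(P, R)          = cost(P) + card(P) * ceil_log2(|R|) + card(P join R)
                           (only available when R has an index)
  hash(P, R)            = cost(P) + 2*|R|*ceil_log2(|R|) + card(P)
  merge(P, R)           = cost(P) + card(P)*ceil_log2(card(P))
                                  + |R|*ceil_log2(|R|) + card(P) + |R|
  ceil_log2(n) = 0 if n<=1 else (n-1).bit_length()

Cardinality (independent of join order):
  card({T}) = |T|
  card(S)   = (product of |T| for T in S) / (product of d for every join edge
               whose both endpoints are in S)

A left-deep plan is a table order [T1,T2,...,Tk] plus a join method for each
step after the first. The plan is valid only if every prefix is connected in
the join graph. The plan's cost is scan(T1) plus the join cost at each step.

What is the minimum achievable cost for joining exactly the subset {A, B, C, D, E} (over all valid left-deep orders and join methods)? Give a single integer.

28840

Selinger DP over subsets of {A,B,C,D,E}:
  {E}: scan cost=60, card=60
  {D}: scan cost=50, card=50
  {C}: scan cost=100, card=100
  {B}: scan cost=400, card=400
  {A}: scan cost=40, card=40
  {DE}: card=600; try (D,hash)→720, (E,hash)→820, (E,merge)→820, (D,merge)→830, (E,nl)→3050, (D,nl)→3060; best=720 via (D,hash)
  {CE}: card=1200; try (E,hash)→920, (C,merge)→1280, (E,merge)→1320, (C,hash)→1520, (C,nl_idx)→1680, (C,nl)→6060 …(+1); best=920 via (E,hash)
  {BC}: card=20000; try (C,hash)→2200, (B,merge)→4900, (C,merge)→5200, (B,hash)→7400, (B,nl_idx)→21000, (C,nl_idx)→23200 …(+2); best=2200 via (C,hash)
  {AB}: card=40; try (B,nl_idx)→440, (A,hash)→1280, (B,merge)→4320, (A,merge)→4680, (B,hash)→7280, (B,nl)→16040 …(+1); best=440 via (B,nl_idx)
  {CDE}: card=12000; try (D,hash)→2720, (C,hash)→2720, (C,merge)→8120, (D,merge)→15670, (C,nl_idx)→16920, (C,nl)→60720 …(+1); best=2720 via (D,hash)
  {BCE}: card=240000; try (B,hash)→9320, (B,merge)→19320, (E,hash)→22920, (B,nl_idx)→251720, (E,merge)→322620, (B,nl)→480920 …(+1); best=9320 via (B,hash)
  {ABC}: card=2000; try (C,merge)→1520, (C,hash)→1880, (C,nl_idx)→2720, (C,nl)→4440, (A,hash)→22680, (A,merge)→322480 …(+1); best=1520 via (C,merge)
  {BCDE}: card=2400000; try (B,hash)→21920, (B,merge)→186720, (D,hash)→249920, (B,nl_idx)→2510720, (D,merge)→4569670, (B,nl)→4802720 …(+1); best=21920 via (B,hash)
  {ABCE}: card=24000; try (E,hash)→4240, (E,merge)→25940, (E,nl)→121520, (A,hash)→249800, (A,merge)→4569600, (A,nl)→9609320; best=4240 via (E,hash)
  {ABCDE}: card=240000; try (D,hash)→28840, (D,merge)→388590, (D,nl)→1204240, (A,hash)→2422400, (A,merge)→55222200, (A,nl)→96021920; best=28840 via (D,hash)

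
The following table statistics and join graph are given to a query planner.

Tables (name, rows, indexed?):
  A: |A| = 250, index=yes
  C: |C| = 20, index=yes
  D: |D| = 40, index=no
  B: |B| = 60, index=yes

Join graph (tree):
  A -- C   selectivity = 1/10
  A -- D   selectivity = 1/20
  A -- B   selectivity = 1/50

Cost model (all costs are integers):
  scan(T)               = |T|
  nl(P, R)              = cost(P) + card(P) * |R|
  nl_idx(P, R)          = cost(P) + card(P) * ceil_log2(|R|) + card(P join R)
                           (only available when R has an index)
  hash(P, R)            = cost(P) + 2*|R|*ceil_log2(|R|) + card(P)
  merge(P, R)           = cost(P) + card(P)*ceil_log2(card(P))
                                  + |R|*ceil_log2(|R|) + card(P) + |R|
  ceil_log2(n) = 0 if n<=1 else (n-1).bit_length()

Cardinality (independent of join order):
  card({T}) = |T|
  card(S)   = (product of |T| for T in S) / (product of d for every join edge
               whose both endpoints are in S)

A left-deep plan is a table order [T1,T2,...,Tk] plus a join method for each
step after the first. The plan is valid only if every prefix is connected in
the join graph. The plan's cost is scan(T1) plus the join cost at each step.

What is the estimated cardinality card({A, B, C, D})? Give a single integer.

1200

Tables in S: A(250), B(60), C(20), D(40)
Edges inside S: A-C(d=10), A-D(d=20), A-B(d=50)
numerator = 250 * 60 * 20 * 40 = 12000000
denominator = 10 * 20 * 50 = 10000
card(S) = 12000000 / 10000 = 1200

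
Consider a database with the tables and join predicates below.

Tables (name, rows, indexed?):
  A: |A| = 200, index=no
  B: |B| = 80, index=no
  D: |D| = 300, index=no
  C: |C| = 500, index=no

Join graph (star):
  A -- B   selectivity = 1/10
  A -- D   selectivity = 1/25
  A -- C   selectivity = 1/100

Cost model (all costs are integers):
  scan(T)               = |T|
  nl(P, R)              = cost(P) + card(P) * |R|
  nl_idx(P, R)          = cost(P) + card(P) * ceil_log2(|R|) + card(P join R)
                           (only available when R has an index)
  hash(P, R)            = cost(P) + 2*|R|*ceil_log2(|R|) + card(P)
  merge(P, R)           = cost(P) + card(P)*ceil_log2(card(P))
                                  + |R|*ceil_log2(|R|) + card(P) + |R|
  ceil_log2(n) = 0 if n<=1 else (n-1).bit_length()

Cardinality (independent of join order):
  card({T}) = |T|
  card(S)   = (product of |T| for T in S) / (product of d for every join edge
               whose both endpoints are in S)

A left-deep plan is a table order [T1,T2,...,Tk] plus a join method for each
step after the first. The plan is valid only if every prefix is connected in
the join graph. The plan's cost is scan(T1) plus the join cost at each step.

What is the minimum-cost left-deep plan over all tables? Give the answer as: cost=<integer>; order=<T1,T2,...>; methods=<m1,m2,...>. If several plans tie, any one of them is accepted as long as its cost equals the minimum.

cost=19720; order=C,A,B,D; methods=hash,hash,hash

Selinger DP (subsets sized 1..n):
  {A}: scan cost=200, card=200
  {B}: scan cost=80, card=80
  {D}: scan cost=300, card=300
  {C}: scan cost=500, card=500
  {AB}: card=1600; try (B,hash)→1520, (A,merge)→2520, (B,merge)→2640, (A,hash)→3360, (A,nl)→16080, (B,nl)→16200; best=1520 via (B,hash)
  {AD}: card=2400; try (A,hash)→3800, (D,merge)→5000, (A,merge)→5100, (D,hash)→5800, (D,nl)→60200, (A,nl)→60300; best=3800 via (A,hash)
  {AC}: card=1000; try (A,hash)→4200, (C,merge)→7000, (A,merge)→7300, (C,hash)→9400, (C,nl)→100200, (A,nl)→100500; best=4200 via (A,hash)
  {ABD}: card=19200; try (B,hash)→7320, (D,hash)→8520, (D,merge)→23720, (B,merge)→35640, (B,nl)→195800, (D,nl)→481520; best=7320 via (B,hash)
  {ABC}: card=8000; try (B,hash)→6320, (C,hash)→12120, (B,merge)→15840, (C,merge)→25720, (B,nl)→84200, (C,nl)→801520; best=6320 via (B,hash)
  {ACD}: card=12000; try (D,hash)→10600, (C,hash)→15200, (D,merge)→18200, (C,merge)→40000, (D,nl)→304200, (C,nl)→1203800; best=10600 via (D,hash)
  {ABCD}: card=96000; try (D,hash)→19720, (B,hash)→23720, (C,hash)→35520, (D,merge)→121320, (B,merge)→191240, (C,merge)→319520 …(+3); best=19720 via (D,hash)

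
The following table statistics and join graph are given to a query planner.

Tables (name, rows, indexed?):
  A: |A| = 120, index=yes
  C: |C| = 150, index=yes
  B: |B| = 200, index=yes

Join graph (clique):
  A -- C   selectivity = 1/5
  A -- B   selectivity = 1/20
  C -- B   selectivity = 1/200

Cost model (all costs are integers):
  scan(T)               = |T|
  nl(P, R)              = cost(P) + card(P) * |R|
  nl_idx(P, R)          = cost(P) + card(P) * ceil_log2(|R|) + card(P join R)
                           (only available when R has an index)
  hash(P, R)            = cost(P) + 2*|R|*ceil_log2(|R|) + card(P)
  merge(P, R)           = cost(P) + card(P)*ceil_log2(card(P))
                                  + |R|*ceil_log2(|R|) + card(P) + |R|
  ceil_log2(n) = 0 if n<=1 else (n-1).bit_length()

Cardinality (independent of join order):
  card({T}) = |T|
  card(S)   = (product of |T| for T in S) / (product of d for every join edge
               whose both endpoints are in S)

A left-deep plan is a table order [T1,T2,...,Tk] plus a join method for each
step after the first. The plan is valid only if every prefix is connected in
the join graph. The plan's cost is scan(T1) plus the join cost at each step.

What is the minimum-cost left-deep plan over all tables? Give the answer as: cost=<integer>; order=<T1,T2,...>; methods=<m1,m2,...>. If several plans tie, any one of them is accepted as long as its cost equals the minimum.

cost=2730; order=C,B,A; methods=nl_idx,nl_idx

Selinger DP (subsets sized 1..n):
  {A}: scan cost=120, card=120
  {C}: scan cost=150, card=150
  {B}: scan cost=200, card=200
  {AC}: card=3600; try (A,hash)→1980, (C,merge)→2430, (A,merge)→2460, (C,hash)→2640, (C,nl_idx)→4680, (A,nl_idx)→4800 …(+2); best=1980 via (A,hash)
  {AB}: card=1200; try (A,hash)→2080, (B,nl_idx)→2280, (A,nl_idx)→2800, (B,merge)→2880, (A,merge)→2960, (B,hash)→3440 …(+2); best=2080 via (A,hash)
  {BC}: card=150; try (B,nl_idx)→1500, (C,nl_idx)→1950, (C,hash)→2800, (B,merge)→3300, (C,merge)→3350, (B,hash)→3500 …(+2); best=1500 via (B,nl_idx)
  {ABC}: card=180; try (A,nl_idx)→2730, (A,hash)→3330, (A,merge)→3810, (C,hash)→5680, (B,hash)→8780, (C,nl_idx)→11860 …(+6); best=2730 via (A,nl_idx)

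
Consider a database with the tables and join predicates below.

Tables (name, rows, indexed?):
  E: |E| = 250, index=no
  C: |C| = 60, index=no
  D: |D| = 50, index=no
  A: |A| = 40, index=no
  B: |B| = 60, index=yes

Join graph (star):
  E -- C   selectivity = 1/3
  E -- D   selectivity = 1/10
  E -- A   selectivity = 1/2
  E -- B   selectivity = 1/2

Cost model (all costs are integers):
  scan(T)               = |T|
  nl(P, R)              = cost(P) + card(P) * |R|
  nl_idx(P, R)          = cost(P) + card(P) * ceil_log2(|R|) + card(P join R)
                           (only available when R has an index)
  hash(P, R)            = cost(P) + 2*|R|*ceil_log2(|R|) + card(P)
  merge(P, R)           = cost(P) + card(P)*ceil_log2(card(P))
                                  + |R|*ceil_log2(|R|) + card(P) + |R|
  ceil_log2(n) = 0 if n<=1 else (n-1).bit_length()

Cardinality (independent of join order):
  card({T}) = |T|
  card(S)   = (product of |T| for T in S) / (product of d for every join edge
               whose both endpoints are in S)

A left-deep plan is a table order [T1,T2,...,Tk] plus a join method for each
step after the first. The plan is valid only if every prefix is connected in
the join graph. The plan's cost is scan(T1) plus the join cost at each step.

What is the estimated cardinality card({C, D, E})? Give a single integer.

25000

Tables in S: C(60), D(50), E(250)
Edges inside S: E-C(d=3), E-D(d=10)
numerator = 60 * 50 * 250 = 750000
denominator = 3 * 10 = 30
card(S) = 750000 / 30 = 25000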